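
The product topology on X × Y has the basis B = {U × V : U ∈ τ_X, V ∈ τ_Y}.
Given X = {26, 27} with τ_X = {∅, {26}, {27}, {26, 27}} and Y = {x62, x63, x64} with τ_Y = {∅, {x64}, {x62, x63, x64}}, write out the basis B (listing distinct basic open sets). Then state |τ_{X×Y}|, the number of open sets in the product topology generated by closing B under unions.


Basis B = {∅ × ∅, {26} × {x64}, {27} × {x64}, {26, 27} × {x64}, {26} × {x62, x63, x64}, {27} × {x62, x63, x64}, {26, 27} × {x62, x63, x64}}; |τ_{X×Y}| = 9.

Enumerate products U × V with U ∈ τ_X, V ∈ τ_Y (deduplicated):
  ∅ × ∅ = {} (∅)
  {26} × {x64} = {(26,x64)}
  {27} × {x64} = {(27,x64)}
  {26, 27} × {x64} = {(26,x64), (27,x64)}
  {26} × {x62, x63, x64} = {(26,x62), (26,x63), (26,x64)}
  {27} × {x62, x63, x64} = {(27,x62), (27,x63), (27,x64)}
  {26, 27} × {x62, x63, x64} = {(26,x62), (26,x63), (26,x64), (27,x62), (27,x63), (27,x64)}
These 7 distinct sets form the basis B.
Close under arbitrary unions to get τ_{X×Y}; counting gives |τ_{X×Y}| = 9.


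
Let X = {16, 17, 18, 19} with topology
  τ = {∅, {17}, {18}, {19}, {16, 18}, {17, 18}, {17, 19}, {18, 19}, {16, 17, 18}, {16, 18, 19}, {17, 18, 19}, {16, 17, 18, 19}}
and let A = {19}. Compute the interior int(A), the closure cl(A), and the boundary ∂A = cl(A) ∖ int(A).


int(A) = {19}, cl(A) = {19}, ∂A = ∅.

Closed sets in (X, τ) are complements of opens:
  closed(X, τ) = {∅, {16}, {17}, {19}, {16, 17}, {16, 18}, {16, 19}, {17, 19}, {16, 17, 18}, {16, 17, 19}, {16, 18, 19}, {16, 17, 18, 19}}.
int(A) = ⋃ {U ∈ τ : U ⊆ A}. Opens contained in A: ∅, {19}.
Taking the union of these: int(A) = {19}.
cl(A) = ⋂ {C closed : A ⊆ C}. Closed sets containing A: {19}, {16, 19}, {17, 19}, {16, 17, 19}, {16, 18, 19}, {16, 17, 18, 19}.
Intersecting these: cl(A) = {19}.
∂A = cl(A) ∖ int(A) = {19} ∖ {19} = ∅.


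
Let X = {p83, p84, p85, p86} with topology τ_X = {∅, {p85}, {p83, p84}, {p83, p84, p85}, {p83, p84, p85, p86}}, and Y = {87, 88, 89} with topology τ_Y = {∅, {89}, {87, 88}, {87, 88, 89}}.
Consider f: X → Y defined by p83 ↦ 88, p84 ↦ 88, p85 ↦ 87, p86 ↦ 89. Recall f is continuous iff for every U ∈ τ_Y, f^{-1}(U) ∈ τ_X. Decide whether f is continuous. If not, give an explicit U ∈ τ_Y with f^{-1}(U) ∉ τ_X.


f is NOT continuous.

Compute f^{-1}(U) for each U ∈ τ_Y:
  U = ∅: f^{-1}(U) = ∅ ∈ τ_X ✓.
  U = {89}: f^{-1}(U) = {p86} ∉ τ_X ✗.
  U = {87, 88}: f^{-1}(U) = {p83, p84, p85} ∈ τ_X ✓.
  U = {87, 88, 89}: f^{-1}(U) = {p83, p84, p85, p86} ∈ τ_X ✓.
Found U = {89} with f^{-1}(U) = {p86} not in τ_X. Therefore f is NOT continuous.


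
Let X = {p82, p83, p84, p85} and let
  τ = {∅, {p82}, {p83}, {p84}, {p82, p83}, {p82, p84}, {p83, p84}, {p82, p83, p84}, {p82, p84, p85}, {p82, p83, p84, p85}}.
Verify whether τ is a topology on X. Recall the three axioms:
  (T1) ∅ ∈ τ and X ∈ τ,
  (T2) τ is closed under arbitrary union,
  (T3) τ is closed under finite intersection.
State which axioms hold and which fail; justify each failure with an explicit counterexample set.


τ IS a topology on X.

Axiom (T1): ∅ ∈ τ? Yes; X ∈ τ? Yes.
Axiom (T2/T3): check pairwise unions and intersections of members of τ.
All pairwise intersections and unions checked — each lies in τ. Therefore τ satisfies (T1), (T2), (T3): it IS a topology on X.


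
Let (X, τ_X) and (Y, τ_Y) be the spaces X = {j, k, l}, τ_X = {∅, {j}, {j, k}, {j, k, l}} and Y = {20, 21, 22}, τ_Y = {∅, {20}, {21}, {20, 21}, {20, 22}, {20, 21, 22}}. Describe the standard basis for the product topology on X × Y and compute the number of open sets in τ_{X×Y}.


Basis B = {∅ × ∅, {j} × {20}, {j} × {21}, {j} × {20, 21}, {j} × {20, 22}, {j, k} × {20}, {j, k} × {21}, {j} × {20, 21, 22}, {j, k, l} × {20}, {j, k, l} × {21}, {j, k} × {20, 21}, {j, k} × {20, 22}, {j, k} × {20, 21, 22}, {j, k, l} × {20, 21}, {j, k, l} × {20, 22}, {j, k, l} × {20, 21, 22}}; |τ_{X×Y}| = 40.

Enumerate products U × V with U ∈ τ_X, V ∈ τ_Y (deduplicated):
  ∅ × ∅ = {} (∅)
  {j} × {20} = {(j,20)}
  {j} × {21} = {(j,21)}
  {j} × {20, 21} = {(j,20), (j,21)}
  {j} × {20, 22} = {(j,20), (j,22)}
  {j, k} × {20} = {(j,20), (k,20)}
  {j, k} × {21} = {(j,21), (k,21)}
  {j} × {20, 21, 22} = {(j,20), (j,21), (j,22)}
  {j, k, l} × {20} = {(j,20), (k,20), (l,20)}
  {j, k, l} × {21} = {(j,21), (k,21), (l,21)}
  {j, k} × {20, 21} = {(j,20), (j,21), (k,20), (k,21)}
  {j, k} × {20, 22} = {(j,20), (j,22), (k,20), (k,22)}
  {j, k} × {20, 21, 22} = {(j,20), (j,21), (j,22), (k,20), (k,21), (k,22)}
  {j, k, l} × {20, 21} = {(j,20), (j,21), (k,20), (k,21), (l,20), (l,21)}
  {j, k, l} × {20, 22} = {(j,20), (j,22), (k,20), (k,22), (l,20), (l,22)}
  {j, k, l} × {20, 21, 22} = {(j,20), (j,21), (j,22), (k,20), (k,21), (k,22), (l,20), (l,21), (l,22)}
These 16 distinct sets form the basis B.
Close under arbitrary unions to get τ_{X×Y}; counting gives |τ_{X×Y}| = 40.


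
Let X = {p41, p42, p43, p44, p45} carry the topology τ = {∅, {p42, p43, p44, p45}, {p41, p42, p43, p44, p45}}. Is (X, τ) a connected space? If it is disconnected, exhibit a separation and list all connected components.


(X, τ) is connected.

Find clopen sets (U ∈ τ with X ∖ U ∈ τ):
  U = ∅, X ∖ U = {p41, p42, p43, p44, p45} — both open, so U is clopen.
  U = {p41, p42, p43, p44, p45}, X ∖ U = ∅ — both open, so U is clopen.
Only trivial clopens (∅ and X) exist, so (X, τ) is connected.
Compute connected components by grouping points that agree on all clopens:
  component: {p41, p42, p43, p44, p45}


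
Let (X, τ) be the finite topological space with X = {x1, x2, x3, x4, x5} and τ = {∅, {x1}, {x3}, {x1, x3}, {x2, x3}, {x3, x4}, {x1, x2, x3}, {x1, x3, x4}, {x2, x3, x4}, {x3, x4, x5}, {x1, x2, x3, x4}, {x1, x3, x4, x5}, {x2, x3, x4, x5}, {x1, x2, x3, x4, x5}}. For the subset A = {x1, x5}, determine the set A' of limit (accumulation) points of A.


A' = ∅

For each x ∈ X, list the open sets U ∈ τ with x ∈ U, then check whether U ∩ (A ∖ {x}) ≠ ∅ for every such U.
  x = x1: open {x1} ∋ x has {x1} ∩ (A ∖ {x1}) = ∅, so x is NOT a limit point.
  x = x2: open {x2, x3} ∋ x has {x2, x3} ∩ (A ∖ {x2}) = ∅, so x is NOT a limit point.
  x = x3: open {x3} ∋ x has {x3} ∩ (A ∖ {x3}) = ∅, so x is NOT a limit point.
  x = x4: open {x3, x4} ∋ x has {x3, x4} ∩ (A ∖ {x4}) = ∅, so x is NOT a limit point.
  x = x5: open {x3, x4, x5} ∋ x has {x3, x4, x5} ∩ (A ∖ {x5}) = ∅, so x is NOT a limit point.
Collecting: A' = ∅.


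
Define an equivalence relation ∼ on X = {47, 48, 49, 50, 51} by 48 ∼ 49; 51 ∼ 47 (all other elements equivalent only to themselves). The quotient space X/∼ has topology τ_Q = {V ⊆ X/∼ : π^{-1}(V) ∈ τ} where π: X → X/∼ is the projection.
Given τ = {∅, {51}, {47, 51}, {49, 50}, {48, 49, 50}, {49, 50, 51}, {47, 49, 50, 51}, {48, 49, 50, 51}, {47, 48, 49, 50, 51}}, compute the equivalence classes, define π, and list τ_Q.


X/∼ = {[47=51], [48=49], [50]}; |τ_Q| = 4.

Equivalence classes: [47=51], [48=49], [50].
Quotient map π: X → X/∼ sends 47 ↦ [47=51], 48 ↦ [48=49], 49 ↦ [48=49], 50 ↦ [50], 51 ↦ [47=51].
For each subset V ⊆ X/∼, compute π^{-1}(V) ⊆ X and check whether π^{-1}(V) ∈ τ. V is open in τ_Q iff π^{-1}(V) ∈ τ.
  V = {}: π^{-1}(V) = ∅ ∈ τ ✓.
  V = {[47=51]}: π^{-1}(V) = {47, 51} ∈ τ ✓.
  V = {[48=49]}: π^{-1}(V) = {48, 49} ∉ τ ✗.
  V = {[47=51], [48=49]}: π^{-1}(V) = {47, 48, 49, 51} ∉ τ ✗.
  V = {[50]}: π^{-1}(V) = {50} ∉ τ ✗.
  V = {[47=51], [50]}: π^{-1}(V) = {47, 50, 51} ∉ τ ✗.
  V = {[48=49], [50]}: π^{-1}(V) = {48, 49, 50} ∈ τ ✓.
  V = {[47=51], [48=49], [50]}: π^{-1}(V) = {47, 48, 49, 50, 51} ∈ τ ✓.
Open sets in the quotient: τ_Q = {{}, {[47=51]}, {[48=49], [50]}, {[47=51], [48=49], [50]}} (4 elements).


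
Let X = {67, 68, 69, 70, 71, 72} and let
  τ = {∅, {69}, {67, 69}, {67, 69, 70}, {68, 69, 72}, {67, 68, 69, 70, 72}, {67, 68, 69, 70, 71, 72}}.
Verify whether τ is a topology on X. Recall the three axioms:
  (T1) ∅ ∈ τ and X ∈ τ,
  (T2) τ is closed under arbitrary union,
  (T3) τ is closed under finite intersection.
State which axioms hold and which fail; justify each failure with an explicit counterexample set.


τ is NOT a topology on X.

Axiom (T1): ∅ ∈ τ? Yes; X ∈ τ? Yes.
Axiom (T2/T3): check pairwise unions and intersections of members of τ.
Counterexample for (T2): {67, 69} ∪ {68, 69, 72} = {67, 68, 69, 72} ∉ τ. Therefore τ is NOT a topology.


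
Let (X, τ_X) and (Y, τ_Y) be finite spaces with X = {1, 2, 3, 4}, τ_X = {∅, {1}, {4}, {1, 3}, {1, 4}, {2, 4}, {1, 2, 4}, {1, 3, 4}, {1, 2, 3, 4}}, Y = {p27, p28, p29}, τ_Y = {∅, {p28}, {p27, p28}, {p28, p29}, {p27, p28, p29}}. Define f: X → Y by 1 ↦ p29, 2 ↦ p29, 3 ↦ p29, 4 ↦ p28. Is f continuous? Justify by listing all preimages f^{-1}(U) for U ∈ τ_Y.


f IS continuous.

Compute f^{-1}(U) for each U ∈ τ_Y:
  U = ∅: f^{-1}(U) = ∅ ∈ τ_X ✓.
  U = {p28}: f^{-1}(U) = {4} ∈ τ_X ✓.
  U = {p27, p28}: f^{-1}(U) = {4} ∈ τ_X ✓.
  U = {p28, p29}: f^{-1}(U) = {1, 2, 3, 4} ∈ τ_X ✓.
  U = {p27, p28, p29}: f^{-1}(U) = {1, 2, 3, 4} ∈ τ_X ✓.
Every preimage lies in τ_X, so f IS continuous.


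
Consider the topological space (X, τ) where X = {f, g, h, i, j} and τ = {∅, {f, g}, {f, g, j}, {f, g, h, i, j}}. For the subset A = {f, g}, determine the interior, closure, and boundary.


int(A) = {f, g}, cl(A) = {f, g, h, i, j}, ∂A = {h, i, j}.

Closed sets in (X, τ) are complements of opens:
  closed(X, τ) = {∅, {h, i}, {h, i, j}, {f, g, h, i, j}}.
int(A) = ⋃ {U ∈ τ : U ⊆ A}. Opens contained in A: ∅, {f, g}.
Taking the union of these: int(A) = {f, g}.
cl(A) = ⋂ {C closed : A ⊆ C}. Closed sets containing A: {f, g, h, i, j}.
Intersecting these: cl(A) = {f, g, h, i, j}.
∂A = cl(A) ∖ int(A) = {f, g, h, i, j} ∖ {f, g} = {h, i, j}.


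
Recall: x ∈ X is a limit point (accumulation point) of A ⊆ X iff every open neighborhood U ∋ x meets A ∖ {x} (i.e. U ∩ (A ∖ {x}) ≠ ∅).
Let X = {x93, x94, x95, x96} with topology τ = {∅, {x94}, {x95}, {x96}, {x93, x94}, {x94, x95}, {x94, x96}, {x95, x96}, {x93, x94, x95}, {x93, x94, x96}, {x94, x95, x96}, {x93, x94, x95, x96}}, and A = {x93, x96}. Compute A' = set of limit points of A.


A' = ∅

For each x ∈ X, list the open sets U ∈ τ with x ∈ U, then check whether U ∩ (A ∖ {x}) ≠ ∅ for every such U.
  x = x93: open {x93, x94} ∋ x has {x93, x94} ∩ (A ∖ {x93}) = ∅, so x is NOT a limit point.
  x = x94: open {x94} ∋ x has {x94} ∩ (A ∖ {x94}) = ∅, so x is NOT a limit point.
  x = x95: open {x95} ∋ x has {x95} ∩ (A ∖ {x95}) = ∅, so x is NOT a limit point.
  x = x96: open {x96} ∋ x has {x96} ∩ (A ∖ {x96}) = ∅, so x is NOT a limit point.
Collecting: A' = ∅.


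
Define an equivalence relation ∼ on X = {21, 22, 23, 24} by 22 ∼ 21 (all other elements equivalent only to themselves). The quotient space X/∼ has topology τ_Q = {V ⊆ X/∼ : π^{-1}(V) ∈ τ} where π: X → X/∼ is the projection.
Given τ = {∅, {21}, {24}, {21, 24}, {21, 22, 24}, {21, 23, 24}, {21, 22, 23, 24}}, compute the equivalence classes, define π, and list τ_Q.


X/∼ = {[21=22], [23], [24]}; |τ_Q| = 4.

Equivalence classes: [21=22], [23], [24].
Quotient map π: X → X/∼ sends 21 ↦ [21=22], 22 ↦ [21=22], 23 ↦ [23], 24 ↦ [24].
For each subset V ⊆ X/∼, compute π^{-1}(V) ⊆ X and check whether π^{-1}(V) ∈ τ. V is open in τ_Q iff π^{-1}(V) ∈ τ.
  V = {}: π^{-1}(V) = ∅ ∈ τ ✓.
  V = {[21=22]}: π^{-1}(V) = {21, 22} ∉ τ ✗.
  V = {[23]}: π^{-1}(V) = {23} ∉ τ ✗.
  V = {[21=22], [23]}: π^{-1}(V) = {21, 22, 23} ∉ τ ✗.
  V = {[24]}: π^{-1}(V) = {24} ∈ τ ✓.
  V = {[21=22], [24]}: π^{-1}(V) = {21, 22, 24} ∈ τ ✓.
  V = {[23], [24]}: π^{-1}(V) = {23, 24} ∉ τ ✗.
  V = {[21=22], [23], [24]}: π^{-1}(V) = {21, 22, 23, 24} ∈ τ ✓.
Open sets in the quotient: τ_Q = {{}, {[24]}, {[21=22], [24]}, {[21=22], [23], [24]}} (4 elements).


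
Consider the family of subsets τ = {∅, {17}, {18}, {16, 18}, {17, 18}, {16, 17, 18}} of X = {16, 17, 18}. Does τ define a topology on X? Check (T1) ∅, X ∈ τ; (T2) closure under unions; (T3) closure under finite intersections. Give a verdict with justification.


τ IS a topology on X.

Axiom (T1): ∅ ∈ τ? Yes; X ∈ τ? Yes.
Axiom (T2/T3): check pairwise unions and intersections of members of τ.
All pairwise intersections and unions checked — each lies in τ. Therefore τ satisfies (T1), (T2), (T3): it IS a topology on X.


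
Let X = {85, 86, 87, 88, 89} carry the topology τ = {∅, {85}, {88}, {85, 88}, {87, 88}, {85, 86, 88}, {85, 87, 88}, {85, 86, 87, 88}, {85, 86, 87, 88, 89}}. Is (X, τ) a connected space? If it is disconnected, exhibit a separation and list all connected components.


(X, τ) is connected.

Find clopen sets (U ∈ τ with X ∖ U ∈ τ):
  U = ∅, X ∖ U = {85, 86, 87, 88, 89} — both open, so U is clopen.
  U = {85, 86, 87, 88, 89}, X ∖ U = ∅ — both open, so U is clopen.
Only trivial clopens (∅ and X) exist, so (X, τ) is connected.
Compute connected components by grouping points that agree on all clopens:
  component: {85, 86, 87, 88, 89}


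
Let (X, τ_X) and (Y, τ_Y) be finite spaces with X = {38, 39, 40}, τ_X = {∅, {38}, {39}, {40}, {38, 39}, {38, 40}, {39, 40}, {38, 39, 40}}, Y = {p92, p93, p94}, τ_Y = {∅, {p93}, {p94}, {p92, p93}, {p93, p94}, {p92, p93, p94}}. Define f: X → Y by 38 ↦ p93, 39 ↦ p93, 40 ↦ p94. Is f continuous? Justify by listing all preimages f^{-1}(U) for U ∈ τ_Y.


f IS continuous.

Compute f^{-1}(U) for each U ∈ τ_Y:
  U = ∅: f^{-1}(U) = ∅ ∈ τ_X ✓.
  U = {p93}: f^{-1}(U) = {38, 39} ∈ τ_X ✓.
  U = {p94}: f^{-1}(U) = {40} ∈ τ_X ✓.
  U = {p92, p93}: f^{-1}(U) = {38, 39} ∈ τ_X ✓.
  U = {p93, p94}: f^{-1}(U) = {38, 39, 40} ∈ τ_X ✓.
  U = {p92, p93, p94}: f^{-1}(U) = {38, 39, 40} ∈ τ_X ✓.
Every preimage lies in τ_X, so f IS continuous.


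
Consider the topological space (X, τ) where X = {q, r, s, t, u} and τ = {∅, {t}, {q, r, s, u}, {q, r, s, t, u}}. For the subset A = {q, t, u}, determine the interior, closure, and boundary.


int(A) = {t}, cl(A) = {q, r, s, t, u}, ∂A = {q, r, s, u}.

Closed sets in (X, τ) are complements of opens:
  closed(X, τ) = {∅, {t}, {q, r, s, u}, {q, r, s, t, u}}.
int(A) = ⋃ {U ∈ τ : U ⊆ A}. Opens contained in A: ∅, {t}.
Taking the union of these: int(A) = {t}.
cl(A) = ⋂ {C closed : A ⊆ C}. Closed sets containing A: {q, r, s, t, u}.
Intersecting these: cl(A) = {q, r, s, t, u}.
∂A = cl(A) ∖ int(A) = {q, r, s, t, u} ∖ {t} = {q, r, s, u}.


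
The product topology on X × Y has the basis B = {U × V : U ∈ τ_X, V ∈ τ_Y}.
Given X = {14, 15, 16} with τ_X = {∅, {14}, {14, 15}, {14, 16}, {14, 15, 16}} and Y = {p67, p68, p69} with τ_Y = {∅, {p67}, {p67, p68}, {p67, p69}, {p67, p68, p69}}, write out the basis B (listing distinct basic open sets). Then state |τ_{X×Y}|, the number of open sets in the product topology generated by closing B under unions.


Basis B = {∅ × ∅, {14} × {p67}, {14} × {p67, p68}, {14} × {p67, p69}, {14, 15} × {p67}, {14, 16} × {p67}, {14} × {p67, p68, p69}, {14, 15, 16} × {p67}, {14, 15} × {p67, p68}, {14, 16} × {p67, p68}, {14, 15} × {p67, p69}, {14, 16} × {p67, p69}, {14, 15} × {p67, p68, p69}, {14, 16} × {p67, p68, p69}, {14, 15, 16} × {p67, p68}, {14, 15, 16} × {p67, p69}, {14, 15, 16} × {p67, p68, p69}}; |τ_{X×Y}| = 48.

Enumerate products U × V with U ∈ τ_X, V ∈ τ_Y (deduplicated):
  ∅ × ∅ = {} (∅)
  {14} × {p67} = {(14,p67)}
  {14} × {p67, p68} = {(14,p67), (14,p68)}
  {14} × {p67, p69} = {(14,p67), (14,p69)}
  {14, 15} × {p67} = {(14,p67), (15,p67)}
  {14, 16} × {p67} = {(14,p67), (16,p67)}
  {14} × {p67, p68, p69} = {(14,p67), (14,p68), (14,p69)}
  {14, 15, 16} × {p67} = {(14,p67), (15,p67), (16,p67)}
  {14, 15} × {p67, p68} = {(14,p67), (14,p68), (15,p67), (15,p68)}
  {14, 16} × {p67, p68} = {(14,p67), (14,p68), (16,p67), (16,p68)}
  {14, 15} × {p67, p69} = {(14,p67), (14,p69), (15,p67), (15,p69)}
  {14, 16} × {p67, p69} = {(14,p67), (14,p69), (16,p67), (16,p69)}
  {14, 15} × {p67, p68, p69} = {(14,p67), (14,p68), (14,p69), (15,p67), (15,p68), (15,p69)}
  {14, 16} × {p67, p68, p69} = {(14,p67), (14,p68), (14,p69), (16,p67), (16,p68), (16,p69)}
  {14, 15, 16} × {p67, p68} = {(14,p67), (14,p68), (15,p67), (15,p68), (16,p67), (16,p68)}
  {14, 15, 16} × {p67, p69} = {(14,p67), (14,p69), (15,p67), (15,p69), (16,p67), (16,p69)}
  {14, 15, 16} × {p67, p68, p69} = {(14,p67), (14,p68), (14,p69), (15,p67), (15,p68), (15,p69), (16,p67), (16,p68), (16,p69)}
These 17 distinct sets form the basis B.
Close under arbitrary unions to get τ_{X×Y}; counting gives |τ_{X×Y}| = 48.


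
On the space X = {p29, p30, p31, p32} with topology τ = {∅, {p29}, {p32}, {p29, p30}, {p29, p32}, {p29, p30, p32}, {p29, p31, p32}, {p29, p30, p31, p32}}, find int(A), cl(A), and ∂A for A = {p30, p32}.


int(A) = {p32}, cl(A) = {p30, p31, p32}, ∂A = {p30, p31}.

Closed sets in (X, τ) are complements of opens:
  closed(X, τ) = {∅, {p30}, {p31}, {p30, p31}, {p31, p32}, {p29, p30, p31}, {p30, p31, p32}, {p29, p30, p31, p32}}.
int(A) = ⋃ {U ∈ τ : U ⊆ A}. Opens contained in A: ∅, {p32}.
Taking the union of these: int(A) = {p32}.
cl(A) = ⋂ {C closed : A ⊆ C}. Closed sets containing A: {p30, p31, p32}, {p29, p30, p31, p32}.
Intersecting these: cl(A) = {p30, p31, p32}.
∂A = cl(A) ∖ int(A) = {p30, p31, p32} ∖ {p32} = {p30, p31}.


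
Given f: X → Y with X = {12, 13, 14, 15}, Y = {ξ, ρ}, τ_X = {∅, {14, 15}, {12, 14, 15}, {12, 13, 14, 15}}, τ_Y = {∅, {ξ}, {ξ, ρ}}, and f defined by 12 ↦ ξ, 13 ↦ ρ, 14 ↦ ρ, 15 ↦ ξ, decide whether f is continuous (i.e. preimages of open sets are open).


f is NOT continuous.

Compute f^{-1}(U) for each U ∈ τ_Y:
  U = ∅: f^{-1}(U) = ∅ ∈ τ_X ✓.
  U = {ξ}: f^{-1}(U) = {12, 15} ∉ τ_X ✗.
  U = {ξ, ρ}: f^{-1}(U) = {12, 13, 14, 15} ∈ τ_X ✓.
Found U = {ξ} with f^{-1}(U) = {12, 15} not in τ_X. Therefore f is NOT continuous.


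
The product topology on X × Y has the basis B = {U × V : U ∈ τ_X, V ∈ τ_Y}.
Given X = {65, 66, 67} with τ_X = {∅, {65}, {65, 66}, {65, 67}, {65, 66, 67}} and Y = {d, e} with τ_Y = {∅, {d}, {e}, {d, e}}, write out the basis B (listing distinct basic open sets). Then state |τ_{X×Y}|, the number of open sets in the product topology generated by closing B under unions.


Basis B = {∅ × ∅, {65} × {d}, {65} × {e}, {65} × {d, e}, {65, 66} × {d}, {65, 67} × {d}, {65, 66} × {e}, {65, 67} × {e}, {65, 66, 67} × {d}, {65, 66, 67} × {e}, {65, 66} × {d, e}, {65, 67} × {d, e}, {65, 66, 67} × {d, e}}; |τ_{X×Y}| = 25.

Enumerate products U × V with U ∈ τ_X, V ∈ τ_Y (deduplicated):
  ∅ × ∅ = {} (∅)
  {65} × {d} = {(65,d)}
  {65} × {e} = {(65,e)}
  {65} × {d, e} = {(65,d), (65,e)}
  {65, 66} × {d} = {(65,d), (66,d)}
  {65, 67} × {d} = {(65,d), (67,d)}
  {65, 66} × {e} = {(65,e), (66,e)}
  {65, 67} × {e} = {(65,e), (67,e)}
  {65, 66, 67} × {d} = {(65,d), (66,d), (67,d)}
  {65, 66, 67} × {e} = {(65,e), (66,e), (67,e)}
  {65, 66} × {d, e} = {(65,d), (65,e), (66,d), (66,e)}
  {65, 67} × {d, e} = {(65,d), (65,e), (67,d), (67,e)}
  {65, 66, 67} × {d, e} = {(65,d), (65,e), (66,d), (66,e), (67,d), (67,e)}
These 13 distinct sets form the basis B.
Close under arbitrary unions to get τ_{X×Y}; counting gives |τ_{X×Y}| = 25.


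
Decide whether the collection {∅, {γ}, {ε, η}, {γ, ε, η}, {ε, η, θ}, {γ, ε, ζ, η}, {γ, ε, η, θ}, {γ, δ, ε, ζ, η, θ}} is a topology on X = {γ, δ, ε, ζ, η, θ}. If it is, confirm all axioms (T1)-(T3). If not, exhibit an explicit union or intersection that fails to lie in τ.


τ is NOT a topology on X.

Axiom (T1): ∅ ∈ τ? Yes; X ∈ τ? Yes.
Axiom (T2/T3): check pairwise unions and intersections of members of τ.
Counterexample for (T2): {ε, η, θ} ∪ {γ, ε, ζ, η} = {γ, ε, ζ, η, θ} ∉ τ. Therefore τ is NOT a topology.


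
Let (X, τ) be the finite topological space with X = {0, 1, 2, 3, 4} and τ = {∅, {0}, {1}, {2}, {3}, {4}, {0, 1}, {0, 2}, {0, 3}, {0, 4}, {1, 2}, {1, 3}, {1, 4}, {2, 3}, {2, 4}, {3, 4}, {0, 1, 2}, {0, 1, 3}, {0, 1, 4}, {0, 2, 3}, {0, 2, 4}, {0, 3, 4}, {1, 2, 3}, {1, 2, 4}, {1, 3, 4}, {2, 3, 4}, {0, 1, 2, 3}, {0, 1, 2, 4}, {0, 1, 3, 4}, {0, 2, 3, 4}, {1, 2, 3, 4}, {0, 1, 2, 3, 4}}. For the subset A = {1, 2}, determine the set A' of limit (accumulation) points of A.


A' = ∅

For each x ∈ X, list the open sets U ∈ τ with x ∈ U, then check whether U ∩ (A ∖ {x}) ≠ ∅ for every such U.
  x = 0: open {0} ∋ x has {0} ∩ (A ∖ {0}) = ∅, so x is NOT a limit point.
  x = 1: open {1} ∋ x has {1} ∩ (A ∖ {1}) = ∅, so x is NOT a limit point.
  x = 2: open {2} ∋ x has {2} ∩ (A ∖ {2}) = ∅, so x is NOT a limit point.
  x = 3: open {3} ∋ x has {3} ∩ (A ∖ {3}) = ∅, so x is NOT a limit point.
  x = 4: open {4} ∋ x has {4} ∩ (A ∖ {4}) = ∅, so x is NOT a limit point.
Collecting: A' = ∅.


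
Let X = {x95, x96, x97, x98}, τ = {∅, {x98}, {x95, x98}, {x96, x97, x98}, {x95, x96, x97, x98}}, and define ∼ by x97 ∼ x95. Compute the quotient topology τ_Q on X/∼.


X/∼ = {[x95=x97], [x96], [x98]}; |τ_Q| = 3.

Equivalence classes: [x95=x97], [x96], [x98].
Quotient map π: X → X/∼ sends x95 ↦ [x95=x97], x96 ↦ [x96], x97 ↦ [x95=x97], x98 ↦ [x98].
For each subset V ⊆ X/∼, compute π^{-1}(V) ⊆ X and check whether π^{-1}(V) ∈ τ. V is open in τ_Q iff π^{-1}(V) ∈ τ.
  V = {}: π^{-1}(V) = ∅ ∈ τ ✓.
  V = {[x95=x97]}: π^{-1}(V) = {x95, x97} ∉ τ ✗.
  V = {[x96]}: π^{-1}(V) = {x96} ∉ τ ✗.
  V = {[x95=x97], [x96]}: π^{-1}(V) = {x95, x96, x97} ∉ τ ✗.
  V = {[x98]}: π^{-1}(V) = {x98} ∈ τ ✓.
  V = {[x95=x97], [x98]}: π^{-1}(V) = {x95, x97, x98} ∉ τ ✗.
  V = {[x96], [x98]}: π^{-1}(V) = {x96, x98} ∉ τ ✗.
  V = {[x95=x97], [x96], [x98]}: π^{-1}(V) = {x95, x96, x97, x98} ∈ τ ✓.
Open sets in the quotient: τ_Q = {{}, {[x98]}, {[x95=x97], [x96], [x98]}} (3 elements).


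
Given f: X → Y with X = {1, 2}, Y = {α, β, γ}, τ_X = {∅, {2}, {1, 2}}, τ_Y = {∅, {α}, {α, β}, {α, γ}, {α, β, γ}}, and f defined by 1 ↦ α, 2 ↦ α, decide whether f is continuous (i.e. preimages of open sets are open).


f IS continuous.

Compute f^{-1}(U) for each U ∈ τ_Y:
  U = ∅: f^{-1}(U) = ∅ ∈ τ_X ✓.
  U = {α}: f^{-1}(U) = {1, 2} ∈ τ_X ✓.
  U = {α, β}: f^{-1}(U) = {1, 2} ∈ τ_X ✓.
  U = {α, γ}: f^{-1}(U) = {1, 2} ∈ τ_X ✓.
  U = {α, β, γ}: f^{-1}(U) = {1, 2} ∈ τ_X ✓.
Every preimage lies in τ_X, so f IS continuous.


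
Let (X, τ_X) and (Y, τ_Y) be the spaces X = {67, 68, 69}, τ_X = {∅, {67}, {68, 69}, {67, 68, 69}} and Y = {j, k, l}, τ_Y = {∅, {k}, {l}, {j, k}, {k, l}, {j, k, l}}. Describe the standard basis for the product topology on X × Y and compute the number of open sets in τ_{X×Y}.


Basis B = {∅ × ∅, {67} × {k}, {67} × {l}, {67} × {j, k}, {67} × {k, l}, {68, 69} × {k}, {68, 69} × {l}, {67} × {j, k, l}, {67, 68, 69} × {k}, {67, 68, 69} × {l}, {68, 69} × {j, k}, {68, 69} × {k, l}, {67, 68, 69} × {j, k}, {67, 68, 69} × {k, l}, {68, 69} × {j, k, l}, {67, 68, 69} × {j, k, l}}; |τ_{X×Y}| = 36.

Enumerate products U × V with U ∈ τ_X, V ∈ τ_Y (deduplicated):
  ∅ × ∅ = {} (∅)
  {67} × {k} = {(67,k)}
  {67} × {l} = {(67,l)}
  {67} × {j, k} = {(67,j), (67,k)}
  {67} × {k, l} = {(67,k), (67,l)}
  {68, 69} × {k} = {(68,k), (69,k)}
  {68, 69} × {l} = {(68,l), (69,l)}
  {67} × {j, k, l} = {(67,j), (67,k), (67,l)}
  {67, 68, 69} × {k} = {(67,k), (68,k), (69,k)}
  {67, 68, 69} × {l} = {(67,l), (68,l), (69,l)}
  {68, 69} × {j, k} = {(68,j), (68,k), (69,j), (69,k)}
  {68, 69} × {k, l} = {(68,k), (68,l), (69,k), (69,l)}
  {67, 68, 69} × {j, k} = {(67,j), (67,k), (68,j), (68,k), (69,j), (69,k)}
  {67, 68, 69} × {k, l} = {(67,k), (67,l), (68,k), (68,l), (69,k), (69,l)}
  {68, 69} × {j, k, l} = {(68,j), (68,k), (68,l), (69,j), (69,k), (69,l)}
  {67, 68, 69} × {j, k, l} = {(67,j), (67,k), (67,l), (68,j), (68,k), (68,l), (69,j), (69,k), (69,l)}
These 16 distinct sets form the basis B.
Close under arbitrary unions to get τ_{X×Y}; counting gives |τ_{X×Y}| = 36.


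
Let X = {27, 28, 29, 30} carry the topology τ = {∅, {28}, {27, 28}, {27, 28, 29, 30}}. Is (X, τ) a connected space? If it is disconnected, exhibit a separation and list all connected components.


(X, τ) is connected.

Find clopen sets (U ∈ τ with X ∖ U ∈ τ):
  U = ∅, X ∖ U = {27, 28, 29, 30} — both open, so U is clopen.
  U = {27, 28, 29, 30}, X ∖ U = ∅ — both open, so U is clopen.
Only trivial clopens (∅ and X) exist, so (X, τ) is connected.
Compute connected components by grouping points that agree on all clopens:
  component: {27, 28, 29, 30}


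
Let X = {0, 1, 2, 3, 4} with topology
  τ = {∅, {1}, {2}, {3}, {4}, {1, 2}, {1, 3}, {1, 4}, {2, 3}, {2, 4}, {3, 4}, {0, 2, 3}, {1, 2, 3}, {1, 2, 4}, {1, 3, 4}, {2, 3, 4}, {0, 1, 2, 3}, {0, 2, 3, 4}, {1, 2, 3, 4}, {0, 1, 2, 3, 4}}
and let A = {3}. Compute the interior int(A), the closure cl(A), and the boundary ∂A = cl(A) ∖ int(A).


int(A) = {3}, cl(A) = {0, 3}, ∂A = {0}.

Closed sets in (X, τ) are complements of opens:
  closed(X, τ) = {∅, {0}, {1}, {4}, {0, 1}, {0, 2}, {0, 3}, {0, 4}, {1, 4}, {0, 1, 2}, {0, 1, 3}, {0, 1, 4}, {0, 2, 3}, {0, 2, 4}, {0, 3, 4}, {0, 1, 2, 3}, {0, 1, 2, 4}, {0, 1, 3, 4}, {0, 2, 3, 4}, {0, 1, 2, 3, 4}}.
int(A) = ⋃ {U ∈ τ : U ⊆ A}. Opens contained in A: ∅, {3}.
Taking the union of these: int(A) = {3}.
cl(A) = ⋂ {C closed : A ⊆ C}. Closed sets containing A: {0, 3}, {0, 1, 3}, {0, 2, 3}, {0, 3, 4}, {0, 1, 2, 3}, {0, 1, 3, 4}, {0, 2, 3, 4}, {0, 1, 2, 3, 4}.
Intersecting these: cl(A) = {0, 3}.
∂A = cl(A) ∖ int(A) = {0, 3} ∖ {3} = {0}.


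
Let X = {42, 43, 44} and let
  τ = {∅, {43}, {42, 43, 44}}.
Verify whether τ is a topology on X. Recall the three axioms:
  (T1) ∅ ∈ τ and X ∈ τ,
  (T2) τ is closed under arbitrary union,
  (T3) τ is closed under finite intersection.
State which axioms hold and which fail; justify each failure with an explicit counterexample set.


τ IS a topology on X.

Axiom (T1): ∅ ∈ τ? Yes; X ∈ τ? Yes.
Axiom (T2/T3): check pairwise unions and intersections of members of τ.
All pairwise intersections and unions checked — each lies in τ. Therefore τ satisfies (T1), (T2), (T3): it IS a topology on X.


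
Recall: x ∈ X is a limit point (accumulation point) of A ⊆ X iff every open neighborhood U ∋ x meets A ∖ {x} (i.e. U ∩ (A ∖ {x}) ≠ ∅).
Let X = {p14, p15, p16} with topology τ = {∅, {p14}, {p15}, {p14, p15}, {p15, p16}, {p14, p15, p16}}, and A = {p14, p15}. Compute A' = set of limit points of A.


A' = {p16}

For each x ∈ X, list the open sets U ∈ τ with x ∈ U, then check whether U ∩ (A ∖ {x}) ≠ ∅ for every such U.
  x = p14: open {p14} ∋ x has {p14} ∩ (A ∖ {p14}) = ∅, so x is NOT a limit point.
  x = p15: open {p15} ∋ x has {p15} ∩ (A ∖ {p15}) = ∅, so x is NOT a limit point.
  x = p16: opens ∋ x are {p15, p16}, {p14, p15, p16}; each meets A ∖ {p16}, so x IS a limit point.
Collecting: A' = {p16}.


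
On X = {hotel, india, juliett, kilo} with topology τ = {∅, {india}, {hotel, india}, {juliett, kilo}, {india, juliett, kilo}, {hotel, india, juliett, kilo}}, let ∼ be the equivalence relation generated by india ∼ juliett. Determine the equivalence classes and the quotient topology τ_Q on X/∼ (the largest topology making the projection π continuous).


X/∼ = {[hotel], [india=juliett], [kilo]}; |τ_Q| = 3.

Equivalence classes: [hotel], [india=juliett], [kilo].
Quotient map π: X → X/∼ sends hotel ↦ [hotel], india ↦ [india=juliett], juliett ↦ [india=juliett], kilo ↦ [kilo].
For each subset V ⊆ X/∼, compute π^{-1}(V) ⊆ X and check whether π^{-1}(V) ∈ τ. V is open in τ_Q iff π^{-1}(V) ∈ τ.
  V = {}: π^{-1}(V) = ∅ ∈ τ ✓.
  V = {[hotel]}: π^{-1}(V) = {hotel} ∉ τ ✗.
  V = {[india=juliett]}: π^{-1}(V) = {india, juliett} ∉ τ ✗.
  V = {[hotel], [india=juliett]}: π^{-1}(V) = {hotel, india, juliett} ∉ τ ✗.
  V = {[kilo]}: π^{-1}(V) = {kilo} ∉ τ ✗.
  V = {[hotel], [kilo]}: π^{-1}(V) = {hotel, kilo} ∉ τ ✗.
  V = {[india=juliett], [kilo]}: π^{-1}(V) = {india, juliett, kilo} ∈ τ ✓.
  V = {[hotel], [india=juliett], [kilo]}: π^{-1}(V) = {hotel, india, juliett, kilo} ∈ τ ✓.
Open sets in the quotient: τ_Q = {{}, {[india=juliett], [kilo]}, {[hotel], [india=juliett], [kilo]}} (3 elements).


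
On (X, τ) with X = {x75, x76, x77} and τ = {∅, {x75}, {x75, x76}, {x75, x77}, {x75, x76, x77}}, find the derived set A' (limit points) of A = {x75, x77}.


A' = {x76, x77}

For each x ∈ X, list the open sets U ∈ τ with x ∈ U, then check whether U ∩ (A ∖ {x}) ≠ ∅ for every such U.
  x = x75: open {x75} ∋ x has {x75} ∩ (A ∖ {x75}) = ∅, so x is NOT a limit point.
  x = x76: opens ∋ x are {x75, x76}, {x75, x76, x77}; each meets A ∖ {x76}, so x IS a limit point.
  x = x77: opens ∋ x are {x75, x77}, {x75, x76, x77}; each meets A ∖ {x77}, so x IS a limit point.
Collecting: A' = {x76, x77}.


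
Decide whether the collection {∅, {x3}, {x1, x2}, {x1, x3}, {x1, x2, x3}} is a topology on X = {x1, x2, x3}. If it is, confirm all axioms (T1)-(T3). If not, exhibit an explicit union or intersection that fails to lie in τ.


τ is NOT a topology on X.

Axiom (T1): ∅ ∈ τ? Yes; X ∈ τ? Yes.
Axiom (T2/T3): check pairwise unions and intersections of members of τ.
Counterexample for (T3): {x1, x2} ∩ {x1, x3} = {x1} ∉ τ. Therefore τ is NOT a topology.


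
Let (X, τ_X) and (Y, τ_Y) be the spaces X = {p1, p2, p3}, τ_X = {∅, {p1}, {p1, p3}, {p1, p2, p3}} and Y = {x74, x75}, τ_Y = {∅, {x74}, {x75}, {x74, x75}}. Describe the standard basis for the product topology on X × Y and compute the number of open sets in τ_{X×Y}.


Basis B = {∅ × ∅, {p1} × {x74}, {p1} × {x75}, {p1} × {x74, x75}, {p1, p3} × {x74}, {p1, p3} × {x75}, {p1, p2, p3} × {x74}, {p1, p2, p3} × {x75}, {p1, p3} × {x74, x75}, {p1, p2, p3} × {x74, x75}}; |τ_{X×Y}| = 16.

Enumerate products U × V with U ∈ τ_X, V ∈ τ_Y (deduplicated):
  ∅ × ∅ = {} (∅)
  {p1} × {x74} = {(p1,x74)}
  {p1} × {x75} = {(p1,x75)}
  {p1} × {x74, x75} = {(p1,x74), (p1,x75)}
  {p1, p3} × {x74} = {(p1,x74), (p3,x74)}
  {p1, p3} × {x75} = {(p1,x75), (p3,x75)}
  {p1, p2, p3} × {x74} = {(p1,x74), (p2,x74), (p3,x74)}
  {p1, p2, p3} × {x75} = {(p1,x75), (p2,x75), (p3,x75)}
  {p1, p3} × {x74, x75} = {(p1,x74), (p1,x75), (p3,x74), (p3,x75)}
  {p1, p2, p3} × {x74, x75} = {(p1,x74), (p1,x75), (p2,x74), (p2,x75), (p3,x74), (p3,x75)}
These 10 distinct sets form the basis B.
Close under arbitrary unions to get τ_{X×Y}; counting gives |τ_{X×Y}| = 16.


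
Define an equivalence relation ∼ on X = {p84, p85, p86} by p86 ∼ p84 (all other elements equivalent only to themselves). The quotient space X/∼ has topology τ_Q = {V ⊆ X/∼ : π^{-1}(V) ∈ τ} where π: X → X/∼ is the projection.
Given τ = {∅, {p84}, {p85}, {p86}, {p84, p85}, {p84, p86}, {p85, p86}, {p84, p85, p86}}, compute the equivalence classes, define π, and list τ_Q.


X/∼ = {[p84=p86], [p85]}; |τ_Q| = 4.

Equivalence classes: [p84=p86], [p85].
Quotient map π: X → X/∼ sends p84 ↦ [p84=p86], p85 ↦ [p85], p86 ↦ [p84=p86].
For each subset V ⊆ X/∼, compute π^{-1}(V) ⊆ X and check whether π^{-1}(V) ∈ τ. V is open in τ_Q iff π^{-1}(V) ∈ τ.
  V = {}: π^{-1}(V) = ∅ ∈ τ ✓.
  V = {[p84=p86]}: π^{-1}(V) = {p84, p86} ∈ τ ✓.
  V = {[p85]}: π^{-1}(V) = {p85} ∈ τ ✓.
  V = {[p84=p86], [p85]}: π^{-1}(V) = {p84, p85, p86} ∈ τ ✓.
Open sets in the quotient: τ_Q = {{}, {[p84=p86]}, {[p85]}, {[p84=p86], [p85]}} (4 elements).


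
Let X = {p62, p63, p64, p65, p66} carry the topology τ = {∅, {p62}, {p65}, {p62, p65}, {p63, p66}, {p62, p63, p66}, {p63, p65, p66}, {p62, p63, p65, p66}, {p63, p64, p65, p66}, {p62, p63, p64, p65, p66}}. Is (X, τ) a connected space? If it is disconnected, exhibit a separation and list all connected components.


(X, τ) is disconnected; components = [{p62}, {p63, p64, p65, p66}].

Find clopen sets (U ∈ τ with X ∖ U ∈ τ):
  U = ∅, X ∖ U = {p62, p63, p64, p65, p66} — both open, so U is clopen.
  U = {p62}, X ∖ U = {p63, p64, p65, p66} — both open, so U is clopen.
  U = {p63, p64, p65, p66}, X ∖ U = {p62} — both open, so U is clopen.
  U = {p62, p63, p64, p65, p66}, X ∖ U = ∅ — both open, so U is clopen.
Nontrivial clopen(s) exist: e.g. {p63, p64, p65, p66}. So (X, τ) is disconnected.
Compute connected components by grouping points that agree on all clopens:
  component: {p62}
  component: {p63, p64, p65, p66}


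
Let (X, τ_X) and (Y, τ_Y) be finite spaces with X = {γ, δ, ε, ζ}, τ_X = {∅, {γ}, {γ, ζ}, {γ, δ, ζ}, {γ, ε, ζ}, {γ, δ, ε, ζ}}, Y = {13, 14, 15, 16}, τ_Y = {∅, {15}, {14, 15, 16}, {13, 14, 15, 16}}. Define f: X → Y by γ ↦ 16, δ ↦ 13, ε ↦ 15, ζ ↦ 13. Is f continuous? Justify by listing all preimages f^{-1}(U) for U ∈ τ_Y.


f is NOT continuous.

Compute f^{-1}(U) for each U ∈ τ_Y:
  U = ∅: f^{-1}(U) = ∅ ∈ τ_X ✓.
  U = {15}: f^{-1}(U) = {ε} ∉ τ_X ✗.
  U = {14, 15, 16}: f^{-1}(U) = {γ, ε} ∉ τ_X ✗.
  U = {13, 14, 15, 16}: f^{-1}(U) = {γ, δ, ε, ζ} ∈ τ_X ✓.
Found U = {15} with f^{-1}(U) = {ε} not in τ_X. Therefore f is NOT continuous.


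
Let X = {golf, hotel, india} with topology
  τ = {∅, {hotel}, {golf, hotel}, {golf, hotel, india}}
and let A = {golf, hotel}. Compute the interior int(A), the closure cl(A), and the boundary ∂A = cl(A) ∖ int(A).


int(A) = {golf, hotel}, cl(A) = {golf, hotel, india}, ∂A = {india}.

Closed sets in (X, τ) are complements of opens:
  closed(X, τ) = {∅, {india}, {golf, india}, {golf, hotel, india}}.
int(A) = ⋃ {U ∈ τ : U ⊆ A}. Opens contained in A: ∅, {hotel}, {golf, hotel}.
Taking the union of these: int(A) = {golf, hotel}.
cl(A) = ⋂ {C closed : A ⊆ C}. Closed sets containing A: {golf, hotel, india}.
Intersecting these: cl(A) = {golf, hotel, india}.
∂A = cl(A) ∖ int(A) = {golf, hotel, india} ∖ {golf, hotel} = {india}.


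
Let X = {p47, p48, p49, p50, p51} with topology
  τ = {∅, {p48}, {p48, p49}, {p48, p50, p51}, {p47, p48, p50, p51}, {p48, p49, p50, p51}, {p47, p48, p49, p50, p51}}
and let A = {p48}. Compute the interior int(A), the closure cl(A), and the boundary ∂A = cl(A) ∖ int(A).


int(A) = {p48}, cl(A) = {p47, p48, p49, p50, p51}, ∂A = {p47, p49, p50, p51}.

Closed sets in (X, τ) are complements of opens:
  closed(X, τ) = {∅, {p47}, {p49}, {p47, p49}, {p47, p50, p51}, {p47, p49, p50, p51}, {p47, p48, p49, p50, p51}}.
int(A) = ⋃ {U ∈ τ : U ⊆ A}. Opens contained in A: ∅, {p48}.
Taking the union of these: int(A) = {p48}.
cl(A) = ⋂ {C closed : A ⊆ C}. Closed sets containing A: {p47, p48, p49, p50, p51}.
Intersecting these: cl(A) = {p47, p48, p49, p50, p51}.
∂A = cl(A) ∖ int(A) = {p47, p48, p49, p50, p51} ∖ {p48} = {p47, p49, p50, p51}.


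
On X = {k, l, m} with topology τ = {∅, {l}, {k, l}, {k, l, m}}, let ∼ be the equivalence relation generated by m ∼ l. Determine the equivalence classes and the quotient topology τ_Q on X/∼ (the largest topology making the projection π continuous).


X/∼ = {[k], [l=m]}; |τ_Q| = 2.

Equivalence classes: [k], [l=m].
Quotient map π: X → X/∼ sends k ↦ [k], l ↦ [l=m], m ↦ [l=m].
For each subset V ⊆ X/∼, compute π^{-1}(V) ⊆ X and check whether π^{-1}(V) ∈ τ. V is open in τ_Q iff π^{-1}(V) ∈ τ.
  V = {}: π^{-1}(V) = ∅ ∈ τ ✓.
  V = {[k]}: π^{-1}(V) = {k} ∉ τ ✗.
  V = {[l=m]}: π^{-1}(V) = {l, m} ∉ τ ✗.
  V = {[k], [l=m]}: π^{-1}(V) = {k, l, m} ∈ τ ✓.
Open sets in the quotient: τ_Q = {{}, {[k], [l=m]}} (2 elements).


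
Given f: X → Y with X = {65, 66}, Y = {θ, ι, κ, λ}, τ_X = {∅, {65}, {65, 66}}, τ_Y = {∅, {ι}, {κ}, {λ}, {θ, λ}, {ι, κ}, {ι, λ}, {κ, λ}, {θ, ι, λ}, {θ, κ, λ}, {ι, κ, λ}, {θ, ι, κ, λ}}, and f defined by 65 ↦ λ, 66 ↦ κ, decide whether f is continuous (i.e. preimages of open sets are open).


f is NOT continuous.

Compute f^{-1}(U) for each U ∈ τ_Y:
  U = ∅: f^{-1}(U) = ∅ ∈ τ_X ✓.
  U = {ι}: f^{-1}(U) = ∅ ∈ τ_X ✓.
  U = {κ}: f^{-1}(U) = {66} ∉ τ_X ✗.
  U = {λ}: f^{-1}(U) = {65} ∈ τ_X ✓.
  U = {θ, λ}: f^{-1}(U) = {65} ∈ τ_X ✓.
  U = {ι, κ}: f^{-1}(U) = {66} ∉ τ_X ✗.
  U = {ι, λ}: f^{-1}(U) = {65} ∈ τ_X ✓.
  U = {κ, λ}: f^{-1}(U) = {65, 66} ∈ τ_X ✓.
  U = {θ, ι, λ}: f^{-1}(U) = {65} ∈ τ_X ✓.
  U = {θ, κ, λ}: f^{-1}(U) = {65, 66} ∈ τ_X ✓.
  U = {ι, κ, λ}: f^{-1}(U) = {65, 66} ∈ τ_X ✓.
  U = {θ, ι, κ, λ}: f^{-1}(U) = {65, 66} ∈ τ_X ✓.
Found U = {κ} with f^{-1}(U) = {66} not in τ_X. Therefore f is NOT continuous.


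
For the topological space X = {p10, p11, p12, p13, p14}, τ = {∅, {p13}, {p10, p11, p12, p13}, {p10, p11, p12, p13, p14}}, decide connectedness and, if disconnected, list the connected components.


(X, τ) is connected.

Find clopen sets (U ∈ τ with X ∖ U ∈ τ):
  U = ∅, X ∖ U = {p10, p11, p12, p13, p14} — both open, so U is clopen.
  U = {p10, p11, p12, p13, p14}, X ∖ U = ∅ — both open, so U is clopen.
Only trivial clopens (∅ and X) exist, so (X, τ) is connected.
Compute connected components by grouping points that agree on all clopens:
  component: {p10, p11, p12, p13, p14}


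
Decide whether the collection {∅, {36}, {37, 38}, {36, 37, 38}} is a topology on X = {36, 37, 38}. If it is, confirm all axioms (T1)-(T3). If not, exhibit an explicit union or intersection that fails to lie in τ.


τ IS a topology on X.

Axiom (T1): ∅ ∈ τ? Yes; X ∈ τ? Yes.
Axiom (T2/T3): check pairwise unions and intersections of members of τ.
All pairwise intersections and unions checked — each lies in τ. Therefore τ satisfies (T1), (T2), (T3): it IS a topology on X.


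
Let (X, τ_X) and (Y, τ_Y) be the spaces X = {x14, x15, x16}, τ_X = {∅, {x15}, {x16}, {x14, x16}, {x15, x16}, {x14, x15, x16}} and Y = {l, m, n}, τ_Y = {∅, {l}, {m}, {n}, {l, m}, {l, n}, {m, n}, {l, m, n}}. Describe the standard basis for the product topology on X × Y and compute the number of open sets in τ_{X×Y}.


Basis B = {∅ × ∅, {x15} × {l}, {x15} × {m}, {x15} × {n}, {x16} × {l}, {x16} × {m}, {x16} × {n}, {x14, x16} × {l}, {x14, x16} × {m}, {x14, x16} × {n}, {x15} × {l, m}, {x15} × {l, n}, {x15, x16} × {l}, {x15} × {m, n}, {x15, x16} × {m}, {x15, x16} × {n}, {x16} × {l, m}, {x16} × {l, n}, {x16} × {m, n}, {x14, x15, x16} × {l}, {x14, x15, x16} × {m}, {x14, x15, x16} × {n}, {x15} × {l, m, n}, {x16} × {l, m, n}, {x14, x16} × {l, m}, {x14, x16} × {l, n}, {x14, x16} × {m, n}, {x15, x16} × {l, m}, {x15, x16} × {l, n}, {x15, x16} × {m, n}, {x14, x16} × {l, m, n}, {x14, x15, x16} × {l, m}, {x14, x15, x16} × {l, n}, {x14, x15, x16} × {m, n}, {x15, x16} × {l, m, n}, {x14, x15, x16} × {l, m, n}}; |τ_{X×Y}| = 216.

Enumerate products U × V with U ∈ τ_X, V ∈ τ_Y (deduplicated):
  ∅ × ∅ = {} (∅)
  {x15} × {l} = {(x15,l)}
  {x15} × {m} = {(x15,m)}
  {x15} × {n} = {(x15,n)}
  {x16} × {l} = {(x16,l)}
  {x16} × {m} = {(x16,m)}
  {x16} × {n} = {(x16,n)}
  {x14, x16} × {l} = {(x14,l), (x16,l)}
  {x14, x16} × {m} = {(x14,m), (x16,m)}
  {x14, x16} × {n} = {(x14,n), (x16,n)}
  {x15} × {l, m} = {(x15,l), (x15,m)}
  {x15} × {l, n} = {(x15,l), (x15,n)}
  {x15, x16} × {l} = {(x15,l), (x16,l)}
  {x15} × {m, n} = {(x15,m), (x15,n)}
  {x15, x16} × {m} = {(x15,m), (x16,m)}
  {x15, x16} × {n} = {(x15,n), (x16,n)}
  {x16} × {l, m} = {(x16,l), (x16,m)}
  {x16} × {l, n} = {(x16,l), (x16,n)}
  {x16} × {m, n} = {(x16,m), (x16,n)}
  {x14, x15, x16} × {l} = {(x14,l), (x15,l), (x16,l)}
  {x14, x15, x16} × {m} = {(x14,m), (x15,m), (x16,m)}
  {x14, x15, x16} × {n} = {(x14,n), (x15,n), (x16,n)}
  {x15} × {l, m, n} = {(x15,l), (x15,m), (x15,n)}
  {x16} × {l, m, n} = {(x16,l), (x16,m), (x16,n)}
  {x14, x16} × {l, m} = {(x14,l), (x14,m), (x16,l), (x16,m)}
  {x14, x16} × {l, n} = {(x14,l), (x14,n), (x16,l), (x16,n)}
  {x14, x16} × {m, n} = {(x14,m), (x14,n), (x16,m), (x16,n)}
  {x15, x16} × {l, m} = {(x15,l), (x15,m), (x16,l), (x16,m)}
  {x15, x16} × {l, n} = {(x15,l), (x15,n), (x16,l), (x16,n)}
  {x15, x16} × {m, n} = {(x15,m), (x15,n), (x16,m), (x16,n)}
  {x14, x16} × {l, m, n} = {(x14,l), (x14,m), (x14,n), (x16,l), (x16,m), (x16,n)}
  {x14, x15, x16} × {l, m} = {(x14,l), (x14,m), (x15,l), (x15,m), (x16,l), (x16,m)}
  {x14, x15, x16} × {l, n} = {(x14,l), (x14,n), (x15,l), (x15,n), (x16,l), (x16,n)}
  {x14, x15, x16} × {m, n} = {(x14,m), (x14,n), (x15,m), (x15,n), (x16,m), (x16,n)}
  {x15, x16} × {l, m, n} = {(x15,l), (x15,m), (x15,n), (x16,l), (x16,m), (x16,n)}
  {x14, x15, x16} × {l, m, n} = {(x14,l), (x14,m), (x14,n), (x15,l), (x15,m), (x15,n), (x16,l), (x16,m), (x16,n)}
These 36 distinct sets form the basis B.
Close under arbitrary unions to get τ_{X×Y}; counting gives |τ_{X×Y}| = 216.
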